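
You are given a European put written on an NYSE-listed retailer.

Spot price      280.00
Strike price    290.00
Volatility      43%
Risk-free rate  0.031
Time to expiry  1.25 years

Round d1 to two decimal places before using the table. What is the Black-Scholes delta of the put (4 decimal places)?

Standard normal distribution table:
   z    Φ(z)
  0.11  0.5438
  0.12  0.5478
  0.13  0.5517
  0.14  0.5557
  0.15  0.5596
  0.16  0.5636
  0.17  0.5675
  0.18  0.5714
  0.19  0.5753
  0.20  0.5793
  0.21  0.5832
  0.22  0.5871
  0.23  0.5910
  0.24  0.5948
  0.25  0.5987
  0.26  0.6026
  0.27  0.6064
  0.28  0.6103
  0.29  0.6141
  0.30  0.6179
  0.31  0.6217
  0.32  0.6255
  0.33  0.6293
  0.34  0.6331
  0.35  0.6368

-0.4013

T = 1.25;  σ√T = 0.4808
d₁ = [ln(280/290) + (0.031 + 0.43²/2)·1.25] / 0.4808 = [-0.0351 + 0.1543] / 0.4808 = 0.2480 ≈ 0.25
N(d₁) = N(0.25) = 0.5987
Δ_put = N(d₁) − 1 = 0.5987 − 1 = -0.4013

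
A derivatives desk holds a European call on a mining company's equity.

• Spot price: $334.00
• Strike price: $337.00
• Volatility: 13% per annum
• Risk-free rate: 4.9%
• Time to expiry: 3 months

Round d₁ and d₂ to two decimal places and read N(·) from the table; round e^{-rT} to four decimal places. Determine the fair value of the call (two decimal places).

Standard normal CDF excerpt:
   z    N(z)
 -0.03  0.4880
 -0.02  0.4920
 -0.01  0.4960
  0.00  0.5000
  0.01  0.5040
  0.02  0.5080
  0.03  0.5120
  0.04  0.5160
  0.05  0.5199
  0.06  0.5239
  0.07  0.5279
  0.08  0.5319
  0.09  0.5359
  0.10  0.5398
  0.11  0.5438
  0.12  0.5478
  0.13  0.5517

σ√T = 0.13 × 0.5000 = 0.0650
d₁ = [ln(334/337) + (0.049 + ½·0.13²)·0.25] / (σ√T) = (-0.0089 + 0.0144) / 0.0650 = 0.0834 → 0.08
d₂ = 0.0834 − 0.0650 = 0.0184 → 0.02
e^(−rT) = e^(−0.049·0.25) = 0.9878
C = 334·N(0.08) − 337·0.9878·N(0.02) = 334·0.5319 − 337·0.9878·0.5080 = 177.6546 − 169.1074 = 8.5472

$8.55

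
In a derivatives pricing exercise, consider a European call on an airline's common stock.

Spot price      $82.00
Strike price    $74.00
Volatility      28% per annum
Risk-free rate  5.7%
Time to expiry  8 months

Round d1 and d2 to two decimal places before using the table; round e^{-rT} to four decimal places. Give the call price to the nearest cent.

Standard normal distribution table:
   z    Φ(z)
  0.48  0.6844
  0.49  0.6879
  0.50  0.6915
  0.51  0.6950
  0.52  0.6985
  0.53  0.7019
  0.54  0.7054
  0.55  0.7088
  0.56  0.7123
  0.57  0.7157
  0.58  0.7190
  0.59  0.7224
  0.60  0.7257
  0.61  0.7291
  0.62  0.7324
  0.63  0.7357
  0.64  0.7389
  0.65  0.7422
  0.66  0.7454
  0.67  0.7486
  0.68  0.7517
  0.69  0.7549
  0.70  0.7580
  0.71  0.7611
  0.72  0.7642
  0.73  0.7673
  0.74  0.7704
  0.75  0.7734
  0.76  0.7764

$13.66

σ√T = 0.28 × 0.8165 = 0.2286
d₁ = [ln(82/74) + (0.057 + ½·0.28²)·0.6667] / (σ√T) = (0.1027 + 0.0641) / 0.2286 = 0.7295 ⇒ 0.73
d₂ = 0.7295 − 0.2286 = 0.5009 ⇒ 0.50
e^(−rT) = e^(−0.057·0.6667) = 0.9627
N(d₁) = N(0.73) = 0.7673;  N(d₂) = N(0.50) = 0.6915
C = 82·0.7673 − 74·0.9627·0.6915 = 62.9186 − 49.2623 = 13.6563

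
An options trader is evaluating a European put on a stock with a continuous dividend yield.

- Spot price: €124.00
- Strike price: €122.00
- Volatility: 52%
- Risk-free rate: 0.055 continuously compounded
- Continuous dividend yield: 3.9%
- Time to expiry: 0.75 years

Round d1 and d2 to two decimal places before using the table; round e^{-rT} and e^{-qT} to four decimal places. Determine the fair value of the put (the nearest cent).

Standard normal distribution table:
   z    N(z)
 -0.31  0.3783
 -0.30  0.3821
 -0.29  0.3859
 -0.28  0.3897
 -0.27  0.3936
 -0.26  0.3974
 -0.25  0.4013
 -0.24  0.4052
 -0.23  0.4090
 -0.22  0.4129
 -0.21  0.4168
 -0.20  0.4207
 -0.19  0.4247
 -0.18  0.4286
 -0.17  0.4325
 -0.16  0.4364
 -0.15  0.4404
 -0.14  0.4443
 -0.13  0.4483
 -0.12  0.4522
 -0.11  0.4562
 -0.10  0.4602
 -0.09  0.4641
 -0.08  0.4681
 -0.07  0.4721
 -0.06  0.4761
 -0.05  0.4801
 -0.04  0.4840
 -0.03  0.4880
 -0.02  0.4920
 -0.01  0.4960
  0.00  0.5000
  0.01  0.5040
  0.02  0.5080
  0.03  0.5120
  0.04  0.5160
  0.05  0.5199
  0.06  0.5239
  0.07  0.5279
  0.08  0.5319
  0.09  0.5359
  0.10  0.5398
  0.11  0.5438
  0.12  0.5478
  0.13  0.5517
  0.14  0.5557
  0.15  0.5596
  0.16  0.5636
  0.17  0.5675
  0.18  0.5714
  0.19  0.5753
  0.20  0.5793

σ√T = 0.52 × 0.8660 = 0.4503
ln(S/K) + (r − q + σ²/2)T = ln(124/122) + (0.055 − 0.039 + 0.52²/2)·0.75 = 0.0163 + 0.1134 = 0.1297
d₁ = 0.1297 / 0.4503 = 0.2879 ≈ 0.29
d₂ = d₁ − σ√T = 0.2879 − 0.4503 = -0.1624 ≈ -0.16
exp(−qT) = exp(−0.039·0.75) = 0.9712;  exp(−rT) = exp(−0.055·0.75) = 0.9596
P = 122·0.9596·N(0.16) − 124·0.9712·N(-0.29) = 122·0.9596·0.5636 − 124·0.9712·0.3859 = 65.9813 − 46.4735 = 19.5079

€19.51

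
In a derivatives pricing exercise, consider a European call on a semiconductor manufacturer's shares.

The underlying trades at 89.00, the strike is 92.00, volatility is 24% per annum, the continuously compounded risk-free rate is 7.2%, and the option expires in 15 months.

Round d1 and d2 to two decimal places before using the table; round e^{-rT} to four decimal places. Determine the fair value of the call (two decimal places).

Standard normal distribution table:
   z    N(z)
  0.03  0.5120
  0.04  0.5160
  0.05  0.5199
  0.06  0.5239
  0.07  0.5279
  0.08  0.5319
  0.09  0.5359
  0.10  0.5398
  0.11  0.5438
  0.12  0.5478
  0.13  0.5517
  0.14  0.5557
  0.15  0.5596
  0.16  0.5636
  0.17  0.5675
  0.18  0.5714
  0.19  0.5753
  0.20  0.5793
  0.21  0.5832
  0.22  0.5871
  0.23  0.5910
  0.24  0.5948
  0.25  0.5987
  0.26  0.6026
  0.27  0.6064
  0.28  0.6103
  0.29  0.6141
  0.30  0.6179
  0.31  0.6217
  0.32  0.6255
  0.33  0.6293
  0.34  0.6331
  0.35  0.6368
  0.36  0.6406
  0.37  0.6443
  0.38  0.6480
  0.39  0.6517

11.95

T = 1.25;  σ√T = 0.2683
ln(S/K) + (r + σ²/2)T = ln(89/92) + (0.072 + 0.24²/2)·1.25 = -0.0332 + 0.1260 = 0.0928
d₁ = 0.0928 / 0.2683 = 0.3460 ≈ 0.35
d₂ = d₁ − σ√T = 0.3460 − 0.2683 = 0.0777 ≈ 0.08
e^(−rT) = e^(−0.072·1.25) = 0.9139
C = 89·N(0.35) − 92·0.9139·N(0.08) = 89·0.6368 − 92·0.9139·0.5319 = 56.6752 − 44.7215 = 11.9537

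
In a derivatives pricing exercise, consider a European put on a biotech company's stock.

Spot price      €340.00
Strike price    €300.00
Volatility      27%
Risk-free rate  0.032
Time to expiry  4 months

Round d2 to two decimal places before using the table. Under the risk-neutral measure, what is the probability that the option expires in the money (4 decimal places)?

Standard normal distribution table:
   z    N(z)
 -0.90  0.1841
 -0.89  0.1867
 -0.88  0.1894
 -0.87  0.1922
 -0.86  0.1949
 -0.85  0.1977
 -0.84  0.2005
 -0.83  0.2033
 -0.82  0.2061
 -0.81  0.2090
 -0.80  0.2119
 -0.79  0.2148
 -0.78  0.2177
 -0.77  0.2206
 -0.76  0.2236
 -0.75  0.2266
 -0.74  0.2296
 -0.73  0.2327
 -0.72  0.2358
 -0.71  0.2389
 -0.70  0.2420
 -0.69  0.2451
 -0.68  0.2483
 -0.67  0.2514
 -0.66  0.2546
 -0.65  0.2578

σ√T = 0.27 × 0.5774 = 0.1559
d₁ = [ln(340/300) + (0.032 + 0.27²/2)·0.3333] / 0.1559 = [0.1252 + 0.0228] / 0.1559 = 0.9493 which rounds to 0.95
d₂ = d₁ − σ√T = 0.9493 − 0.1559 = 0.7934 which rounds to 0.79
Risk-neutral Pr[S_T < K] = N(−d₂) = N(-0.79) = 0.2148

0.2148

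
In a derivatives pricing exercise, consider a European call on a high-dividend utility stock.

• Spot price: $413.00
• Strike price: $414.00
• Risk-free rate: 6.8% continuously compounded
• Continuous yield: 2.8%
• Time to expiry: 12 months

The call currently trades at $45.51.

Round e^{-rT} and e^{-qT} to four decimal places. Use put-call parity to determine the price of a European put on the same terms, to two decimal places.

e^(−qT) = e^(−0.028·1) = 0.9724;  e^(−rT) = e^(−0.068·1) = 0.9343
Put-call parity: C − P = S·e^(−qT) − K·e^(−rT) = 413·0.9724 − 414·0.9343 = 401.6012 − 386.8002 = 14.8010
P = C − (C − P) = 45.51 − (14.8010) = 30.7090

$30.71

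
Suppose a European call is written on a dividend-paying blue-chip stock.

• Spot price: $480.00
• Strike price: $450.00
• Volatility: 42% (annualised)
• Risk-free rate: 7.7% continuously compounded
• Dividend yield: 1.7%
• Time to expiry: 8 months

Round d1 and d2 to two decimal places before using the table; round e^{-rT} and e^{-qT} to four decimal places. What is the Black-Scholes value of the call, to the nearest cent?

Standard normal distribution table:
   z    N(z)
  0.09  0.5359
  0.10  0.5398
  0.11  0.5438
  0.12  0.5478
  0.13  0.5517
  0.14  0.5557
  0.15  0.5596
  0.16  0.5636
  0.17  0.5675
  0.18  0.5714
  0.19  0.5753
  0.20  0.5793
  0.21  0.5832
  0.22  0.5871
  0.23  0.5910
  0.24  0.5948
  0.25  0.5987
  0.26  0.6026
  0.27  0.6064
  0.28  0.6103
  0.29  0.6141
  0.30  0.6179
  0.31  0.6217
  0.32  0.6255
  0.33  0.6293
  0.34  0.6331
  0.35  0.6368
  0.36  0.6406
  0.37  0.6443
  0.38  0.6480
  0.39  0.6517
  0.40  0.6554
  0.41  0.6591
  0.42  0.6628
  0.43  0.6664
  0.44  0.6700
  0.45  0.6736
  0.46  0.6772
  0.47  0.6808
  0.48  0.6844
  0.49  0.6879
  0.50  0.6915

T = 0.6667;  σ√T = 0.3429
d₁ = [ln(480/450) + (0.077 − 0.017 + 0.42²/2)·0.6667] / 0.3429 = [0.0645 + 0.0988] / 0.3429 = 0.4763 which rounds to 0.48
d₂ = d₁ − σ√T = 0.4763 − 0.3429 = 0.1334 which rounds to 0.13
exp(−qT) = exp(−0.017·0.6667) = 0.9887;  exp(−rT) = exp(−0.077·0.6667) = 0.9500
C = 480·0.9887·N(0.48) − 450·0.9500·N(0.13) = 480·0.9887·0.6844 − 450·0.9500·0.5517 = 324.7998 − 235.8517 = 88.9481

$88.95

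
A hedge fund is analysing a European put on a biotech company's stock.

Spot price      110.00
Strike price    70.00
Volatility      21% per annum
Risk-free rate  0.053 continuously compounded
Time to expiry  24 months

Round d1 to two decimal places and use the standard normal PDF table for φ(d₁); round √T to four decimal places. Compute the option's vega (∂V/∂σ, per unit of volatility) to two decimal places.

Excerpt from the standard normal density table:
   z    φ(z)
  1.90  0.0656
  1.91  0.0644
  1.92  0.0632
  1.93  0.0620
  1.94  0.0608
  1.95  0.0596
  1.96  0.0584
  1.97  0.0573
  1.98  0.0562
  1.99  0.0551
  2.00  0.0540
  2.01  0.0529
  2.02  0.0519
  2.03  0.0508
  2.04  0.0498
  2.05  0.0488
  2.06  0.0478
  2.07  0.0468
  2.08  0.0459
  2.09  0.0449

7.90

σ√T = 0.21 × 1.4142 = 0.2970
d₁ = [ln(110/70) + (0.053 + ½·0.21²)·2] / (σ√T) = (0.4520 + 0.1501) / 0.2970 = 2.0273 which rounds to 2.03
√T = √2 = 1.4142
φ(d₁) = φ(2.03) = 0.0508
vega = S·φ(d₁)·√T = 110·0.0508·1.4142 = 7.9025
(The call has the same vega.)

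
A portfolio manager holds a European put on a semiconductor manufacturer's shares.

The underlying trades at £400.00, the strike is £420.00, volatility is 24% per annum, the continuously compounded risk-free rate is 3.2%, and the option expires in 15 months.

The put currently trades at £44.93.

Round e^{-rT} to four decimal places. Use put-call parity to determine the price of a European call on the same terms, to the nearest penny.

£41.39

exp(−rT) = exp(−0.032·1.25) = 0.9608
Put-call parity: C − P = S − K·e^(−rT) = 400 − 420·0.9608 = 400 − 403.5360 = -3.5360
C = P + (C − P) = 44.93 + (-3.5360) = 41.3940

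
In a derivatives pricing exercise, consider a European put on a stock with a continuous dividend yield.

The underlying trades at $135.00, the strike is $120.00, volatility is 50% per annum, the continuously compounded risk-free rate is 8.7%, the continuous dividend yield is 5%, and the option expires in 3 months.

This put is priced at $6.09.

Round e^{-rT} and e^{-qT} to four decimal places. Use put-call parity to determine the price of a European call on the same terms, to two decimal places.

$22.00

exp(−qT) = exp(−0.05·0.25) = 0.9876;  exp(−rT) = exp(−0.087·0.25) = 0.9785
Put-call parity: C − P = S·e^(−qT) − K·e^(−rT) = 135·0.9876 − 120·0.9785 = 133.3260 − 117.4200 = 15.9060
C = P + (C − P) = 6.09 + (15.9060) = 21.9960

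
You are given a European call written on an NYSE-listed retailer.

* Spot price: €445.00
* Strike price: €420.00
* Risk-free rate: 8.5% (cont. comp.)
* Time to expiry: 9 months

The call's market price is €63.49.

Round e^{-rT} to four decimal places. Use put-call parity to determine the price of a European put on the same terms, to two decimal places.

exp(−rT) = exp(−0.085·0.75) = 0.9382
Put-call parity: C − P = S − K·e^(−rT) = 445 − 420·0.9382 = 445 − 394.0440 = 50.9560
P = C − (C − P) = 63.49 − (50.9560) = 12.5340

€12.53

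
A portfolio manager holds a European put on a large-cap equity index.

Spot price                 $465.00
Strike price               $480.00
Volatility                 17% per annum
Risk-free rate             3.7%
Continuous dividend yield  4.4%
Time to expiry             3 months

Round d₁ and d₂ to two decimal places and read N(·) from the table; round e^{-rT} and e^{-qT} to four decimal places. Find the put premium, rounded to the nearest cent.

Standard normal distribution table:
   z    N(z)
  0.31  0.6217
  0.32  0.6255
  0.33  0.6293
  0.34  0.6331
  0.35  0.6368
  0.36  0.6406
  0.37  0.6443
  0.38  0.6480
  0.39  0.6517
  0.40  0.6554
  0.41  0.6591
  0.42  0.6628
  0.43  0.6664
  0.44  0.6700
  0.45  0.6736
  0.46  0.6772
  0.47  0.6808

σ√T = 0.17·√0.25 = 0.0850
d₁ = [ln(465/480) + (0.037 − 0.044 + ½·0.17²)·0.25] / (σ√T) = (-0.0317 + 0.0019) / 0.0850 = -0.3516 which rounds to -0.35
d₂ = -0.3516 − 0.0850 = -0.4366 which rounds to -0.44
e^(−qT) = e^(−0.044·0.25) = 0.9891;  e^(−rT) = e^(−0.037·0.25) = 0.9908
P = 480·0.9908·N(0.44) − 465·0.9891·N(0.35) = 480·0.9908·0.6700 − 465·0.9891·0.6368 = 318.6413 − 292.8844 = 25.7569

$25.76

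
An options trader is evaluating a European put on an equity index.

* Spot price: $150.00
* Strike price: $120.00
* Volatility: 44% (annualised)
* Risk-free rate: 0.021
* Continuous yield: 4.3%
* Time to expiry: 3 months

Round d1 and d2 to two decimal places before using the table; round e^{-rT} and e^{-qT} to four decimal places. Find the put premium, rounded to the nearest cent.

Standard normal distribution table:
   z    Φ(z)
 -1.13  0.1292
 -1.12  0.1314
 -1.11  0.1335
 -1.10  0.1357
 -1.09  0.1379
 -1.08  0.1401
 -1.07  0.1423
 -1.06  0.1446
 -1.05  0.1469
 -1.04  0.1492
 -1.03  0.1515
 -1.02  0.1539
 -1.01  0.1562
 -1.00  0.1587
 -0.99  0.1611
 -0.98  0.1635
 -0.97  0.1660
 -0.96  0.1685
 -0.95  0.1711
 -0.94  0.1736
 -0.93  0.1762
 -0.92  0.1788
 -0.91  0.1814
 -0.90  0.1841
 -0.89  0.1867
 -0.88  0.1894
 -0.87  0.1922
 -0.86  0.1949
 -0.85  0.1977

$2.47

σ√T = 0.44·√0.25 = 0.2200
d₁ = [ln(150/120) + (0.021 − 0.043 + ½·0.44²)·0.25] / (σ√T) = (0.2231 + 0.0187) / 0.2200 = 1.0993 ⇒ 1.10
d₂ = 1.0993 − 0.2200 = 0.8793 ⇒ 0.88
e^(−qT) = e^(−0.043·0.25) = 0.9893;  e^(−rT) = e^(−0.021·0.25) = 0.9948
N(−d₂) = N(-0.88) = 0.1894;  N(−d₁) = N(-1.10) = 0.1357
P = 120·0.9948·0.1894 − 150·0.9893·0.1357 = 22.6098 − 20.1372 = 2.4726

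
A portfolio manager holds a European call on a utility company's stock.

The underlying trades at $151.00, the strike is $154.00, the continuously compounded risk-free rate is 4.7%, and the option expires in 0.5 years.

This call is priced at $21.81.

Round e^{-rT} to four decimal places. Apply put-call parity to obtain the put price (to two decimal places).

$21.24

exp(−rT) = exp(−0.047·0.5) = 0.9768
Put-call parity: C − P = S − K·e^(−rT) = 151 − 154·0.9768 = 151 − 150.4272 = 0.5728
P = C − (C − P) = 21.81 − (0.5728) = 21.2372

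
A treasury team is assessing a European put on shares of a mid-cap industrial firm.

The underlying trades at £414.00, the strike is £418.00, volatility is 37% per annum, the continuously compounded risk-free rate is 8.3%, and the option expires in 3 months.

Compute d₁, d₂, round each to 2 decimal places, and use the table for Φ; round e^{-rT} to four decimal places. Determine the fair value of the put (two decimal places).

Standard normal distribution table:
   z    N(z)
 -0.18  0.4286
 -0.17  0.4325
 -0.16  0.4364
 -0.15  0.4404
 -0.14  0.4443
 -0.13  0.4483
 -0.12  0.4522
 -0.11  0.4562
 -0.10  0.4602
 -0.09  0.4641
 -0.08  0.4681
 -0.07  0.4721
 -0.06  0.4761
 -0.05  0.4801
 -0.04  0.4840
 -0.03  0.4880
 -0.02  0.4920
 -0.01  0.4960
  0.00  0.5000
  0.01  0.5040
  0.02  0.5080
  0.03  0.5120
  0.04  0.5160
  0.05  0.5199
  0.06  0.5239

£27.30

T = 0.25;  σ√T = 0.1850
d₁ = [ln(414/418) + (0.083 + 0.37²/2)·0.25] / 0.1850 = [-0.0096 + 0.0379] / 0.1850 = 0.1527 ⇒ 0.15
d₂ = d₁ − σ√T = 0.1527 − 0.1850 = -0.0323 ⇒ -0.03
exp(−rT) = exp(−0.083·0.25) = 0.9795
N(−d₂) = N(0.03) = 0.5120;  N(−d₁) = N(-0.15) = 0.4404
P = 418·0.9795·0.5120 − 414·0.4404 = 209.6287 − 182.3256 = 27.3031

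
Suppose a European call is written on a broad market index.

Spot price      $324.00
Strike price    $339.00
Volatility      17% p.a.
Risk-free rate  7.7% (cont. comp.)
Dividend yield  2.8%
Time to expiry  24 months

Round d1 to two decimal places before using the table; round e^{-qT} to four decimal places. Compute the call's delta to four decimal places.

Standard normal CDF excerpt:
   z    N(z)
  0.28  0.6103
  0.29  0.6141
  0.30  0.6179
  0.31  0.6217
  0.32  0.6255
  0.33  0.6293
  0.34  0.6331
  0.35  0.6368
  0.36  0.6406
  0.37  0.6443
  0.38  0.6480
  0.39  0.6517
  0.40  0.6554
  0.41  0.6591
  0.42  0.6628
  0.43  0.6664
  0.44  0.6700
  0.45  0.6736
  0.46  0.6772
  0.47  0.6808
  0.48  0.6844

0.5986

σ√T = 0.17 × 1.4142 = 0.2404
d₁ = [ln(324/339) + (0.077 − 0.028 + 0.17²/2)·2] / 0.2404 = [-0.0453 + 0.1269] / 0.2404 = 0.3396 ⇒ 0.34
N(d₁) = N(0.34) = 0.6331
Δ_call = e^(−qT)·N(d₁) = 0.9455·0.6331 = 0.5986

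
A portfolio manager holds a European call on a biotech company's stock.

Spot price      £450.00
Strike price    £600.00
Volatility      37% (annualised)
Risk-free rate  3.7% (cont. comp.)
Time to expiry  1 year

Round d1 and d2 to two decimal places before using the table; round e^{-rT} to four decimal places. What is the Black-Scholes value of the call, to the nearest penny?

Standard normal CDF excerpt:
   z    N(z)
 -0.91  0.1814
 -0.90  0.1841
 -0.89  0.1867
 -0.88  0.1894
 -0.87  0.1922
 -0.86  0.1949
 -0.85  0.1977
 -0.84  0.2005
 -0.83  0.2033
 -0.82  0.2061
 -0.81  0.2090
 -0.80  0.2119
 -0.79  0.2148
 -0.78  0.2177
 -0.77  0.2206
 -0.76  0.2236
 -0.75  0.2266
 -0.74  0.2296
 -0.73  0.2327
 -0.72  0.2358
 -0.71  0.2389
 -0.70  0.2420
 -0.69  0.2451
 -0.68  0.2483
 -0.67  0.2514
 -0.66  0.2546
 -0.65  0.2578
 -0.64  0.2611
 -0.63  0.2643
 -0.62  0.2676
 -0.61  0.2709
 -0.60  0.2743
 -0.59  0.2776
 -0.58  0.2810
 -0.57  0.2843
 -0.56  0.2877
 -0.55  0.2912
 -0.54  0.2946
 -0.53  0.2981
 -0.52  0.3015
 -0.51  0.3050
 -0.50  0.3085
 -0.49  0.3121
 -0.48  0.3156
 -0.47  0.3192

T = 1;  σ√T = 0.3700
ln(S/K) + (r + σ²/2)T = ln(450/600) + (0.037 + 0.37²/2)·1 = -0.2877 + 0.1054 = -0.1822
d₁ = -0.1822 / 0.3700 = -0.4925 ≈ -0.49
d₂ = d₁ − σ√T = -0.4925 − 0.3700 = -0.8625 ≈ -0.86
exp(−rT) = exp(−0.037·1) = 0.9637
N(d₁) = N(-0.49) = 0.3121;  N(d₂) = N(-0.86) = 0.1949
C = 450·0.3121 − 600·0.9637·0.1949 = 140.4450 − 112.6951 = 27.7499

£27.75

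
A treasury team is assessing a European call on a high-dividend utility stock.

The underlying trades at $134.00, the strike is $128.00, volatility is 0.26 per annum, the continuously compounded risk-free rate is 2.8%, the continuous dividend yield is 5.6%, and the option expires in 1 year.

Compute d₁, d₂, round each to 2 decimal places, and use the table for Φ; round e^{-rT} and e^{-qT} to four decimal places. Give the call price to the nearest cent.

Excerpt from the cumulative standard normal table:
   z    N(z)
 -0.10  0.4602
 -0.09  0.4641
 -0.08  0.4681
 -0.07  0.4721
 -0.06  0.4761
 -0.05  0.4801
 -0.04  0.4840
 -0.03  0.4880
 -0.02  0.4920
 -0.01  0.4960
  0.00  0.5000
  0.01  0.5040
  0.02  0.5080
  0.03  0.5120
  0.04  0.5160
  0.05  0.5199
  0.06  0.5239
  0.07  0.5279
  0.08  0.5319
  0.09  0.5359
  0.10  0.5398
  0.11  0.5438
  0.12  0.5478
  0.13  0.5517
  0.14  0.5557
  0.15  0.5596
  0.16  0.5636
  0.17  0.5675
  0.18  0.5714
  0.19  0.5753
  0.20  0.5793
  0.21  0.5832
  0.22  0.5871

σ√T = 0.26 × 1.0000 = 0.2600
d₁ = [ln(134/128) + (0.028 − 0.056 + ½·0.26²)·1] / (σ√T) = (0.0458 + 0.0058) / 0.2600 = 0.1985 ⇒ 0.20
d₂ = 0.1985 − 0.2600 = -0.0615 ⇒ -0.06
e^(−qT) = e^(−0.056·1) = 0.9455;  e^(−rT) = e^(−0.028·1) = 0.9724
N(d₁) = N(0.20) = 0.5793;  N(d₂) = N(-0.06) = 0.4761
C = 134·0.9455·0.5793 − 128·0.9724·0.4761 = 73.3956 − 59.2588 = 14.1367

$14.14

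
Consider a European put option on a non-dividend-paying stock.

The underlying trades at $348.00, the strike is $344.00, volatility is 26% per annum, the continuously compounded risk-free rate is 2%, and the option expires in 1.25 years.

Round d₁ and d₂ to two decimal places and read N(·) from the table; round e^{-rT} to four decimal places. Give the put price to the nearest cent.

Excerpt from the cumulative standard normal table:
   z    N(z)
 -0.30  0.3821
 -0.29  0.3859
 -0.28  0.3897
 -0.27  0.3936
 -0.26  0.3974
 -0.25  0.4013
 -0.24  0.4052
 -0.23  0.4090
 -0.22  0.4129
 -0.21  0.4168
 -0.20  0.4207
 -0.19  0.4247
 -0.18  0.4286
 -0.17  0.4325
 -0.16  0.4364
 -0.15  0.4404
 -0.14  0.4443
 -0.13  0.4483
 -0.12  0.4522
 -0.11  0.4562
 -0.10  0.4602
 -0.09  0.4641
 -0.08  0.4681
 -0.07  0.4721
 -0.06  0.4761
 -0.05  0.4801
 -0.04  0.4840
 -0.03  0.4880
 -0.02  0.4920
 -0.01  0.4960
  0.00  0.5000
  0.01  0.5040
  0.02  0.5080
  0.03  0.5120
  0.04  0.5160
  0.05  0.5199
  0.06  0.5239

$33.46

σ√T = 0.26·√1.25 = 0.2907
ln(S/K) + (r + σ²/2)T = ln(348/344) + (0.02 + 0.26²/2)·1.25 = 0.0116 + 0.0673 = 0.0788
d₁ = 0.0788 / 0.2907 = 0.2711 → 0.27
d₂ = d₁ − σ√T = 0.2711 − 0.2907 = -0.0196 → -0.02
exp(−rT) = exp(−0.02·1.25) = 0.9753
N(−d₂) = N(0.02) = 0.5080;  N(−d₁) = N(-0.27) = 0.3936
P = 344·0.9753·0.5080 − 348·0.3936 = 170.4356 − 136.9728 = 33.4628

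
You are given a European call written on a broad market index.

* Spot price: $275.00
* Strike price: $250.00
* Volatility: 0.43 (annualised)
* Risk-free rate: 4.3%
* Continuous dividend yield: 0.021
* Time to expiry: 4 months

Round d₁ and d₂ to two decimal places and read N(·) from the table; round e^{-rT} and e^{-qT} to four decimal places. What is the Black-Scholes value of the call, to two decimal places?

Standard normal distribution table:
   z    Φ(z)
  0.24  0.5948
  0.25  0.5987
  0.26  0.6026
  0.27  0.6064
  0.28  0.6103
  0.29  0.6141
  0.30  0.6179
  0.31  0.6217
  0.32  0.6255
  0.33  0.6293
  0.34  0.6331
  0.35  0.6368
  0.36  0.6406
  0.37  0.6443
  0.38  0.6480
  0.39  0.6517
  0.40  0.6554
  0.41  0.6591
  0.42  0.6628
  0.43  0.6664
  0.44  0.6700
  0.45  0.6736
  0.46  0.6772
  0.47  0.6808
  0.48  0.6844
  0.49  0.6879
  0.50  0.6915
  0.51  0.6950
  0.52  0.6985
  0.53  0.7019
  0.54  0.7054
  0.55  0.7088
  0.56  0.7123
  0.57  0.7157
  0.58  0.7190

σ√T = 0.43·√0.3333 = 0.2483
ln(S/K) + (r − q + σ²/2)T = ln(275/250) + (0.043 − 0.021 + 0.43²/2)·0.3333 = 0.0953 + 0.0381 = 0.1335
d₁ = 0.1335 / 0.2483 = 0.5376 ≈ 0.54
d₂ = d₁ − σ√T = 0.5376 − 0.2483 = 0.2893 ≈ 0.29
e^(−qT) = e^(−0.021·0.3333) = 0.9930;  e^(−rT) = e^(−0.043·0.3333) = 0.9858
N(d₁) = N(0.54) = 0.7054;  N(d₂) = N(0.29) = 0.6141
C = 275·0.9930·0.7054 − 250·0.9858·0.6141 = 192.6271 − 151.3449 = 41.2822

$41.28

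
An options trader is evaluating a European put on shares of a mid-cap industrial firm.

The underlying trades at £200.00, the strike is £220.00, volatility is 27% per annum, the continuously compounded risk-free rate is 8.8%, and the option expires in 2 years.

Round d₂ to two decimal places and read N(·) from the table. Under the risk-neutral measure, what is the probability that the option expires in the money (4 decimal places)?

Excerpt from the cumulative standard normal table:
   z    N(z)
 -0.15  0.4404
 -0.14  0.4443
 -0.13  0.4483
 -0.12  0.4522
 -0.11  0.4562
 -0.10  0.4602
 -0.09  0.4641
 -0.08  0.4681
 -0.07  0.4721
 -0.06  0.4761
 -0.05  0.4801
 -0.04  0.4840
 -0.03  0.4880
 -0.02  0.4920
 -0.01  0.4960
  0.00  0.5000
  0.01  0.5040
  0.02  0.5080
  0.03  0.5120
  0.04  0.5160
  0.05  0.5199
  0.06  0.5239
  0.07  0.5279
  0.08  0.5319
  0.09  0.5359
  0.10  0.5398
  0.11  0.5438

T = 2;  σ√T = 0.3818
d₁ = [ln(200/220) + (0.088 + 0.27²/2)·2] / 0.3818 = [-0.0953 + 0.2489] / 0.3818 = 0.4022 which rounds to 0.40
d₂ = d₁ − σ√T = 0.4022 − 0.3818 = 0.0204 which rounds to 0.02
Risk-neutral Pr[S_T < K] = N(−d₂) = N(-0.02) = 0.4920

0.4920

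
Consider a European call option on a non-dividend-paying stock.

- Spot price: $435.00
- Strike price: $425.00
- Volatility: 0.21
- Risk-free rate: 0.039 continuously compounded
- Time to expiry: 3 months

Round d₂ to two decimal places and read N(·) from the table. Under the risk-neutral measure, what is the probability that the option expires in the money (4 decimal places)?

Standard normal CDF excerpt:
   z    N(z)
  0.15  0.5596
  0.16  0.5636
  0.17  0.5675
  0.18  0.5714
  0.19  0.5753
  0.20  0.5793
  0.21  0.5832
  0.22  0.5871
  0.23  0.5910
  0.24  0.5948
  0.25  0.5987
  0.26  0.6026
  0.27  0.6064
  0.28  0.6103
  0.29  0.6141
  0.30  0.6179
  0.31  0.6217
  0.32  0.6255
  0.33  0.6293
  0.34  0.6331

σ√T = 0.21 × 0.5000 = 0.1050
d₁ = [ln(435/425) + (0.039 + 0.21²/2)·0.25] / 0.1050 = [0.0233 + 0.0153] / 0.1050 = 0.3669 ⇒ 0.37
d₂ = d₁ − σ√T = 0.3669 − 0.1050 = 0.2619 ⇒ 0.26
Pr(exercise) under Q = N(d₂) = 0.6026

0.6026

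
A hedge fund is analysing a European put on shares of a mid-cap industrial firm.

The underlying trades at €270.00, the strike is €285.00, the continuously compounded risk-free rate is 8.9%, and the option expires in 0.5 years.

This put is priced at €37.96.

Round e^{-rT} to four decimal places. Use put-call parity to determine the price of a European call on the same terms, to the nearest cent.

€35.36

exp(−rT) = exp(−0.089·0.5) = 0.9565
Put-call parity: C − P = S − K·e^(−rT) = 270 − 285·0.9565 = 270 − 272.6025 = -2.6025
C = P + (C − P) = 37.96 + (-2.6025) = 35.3575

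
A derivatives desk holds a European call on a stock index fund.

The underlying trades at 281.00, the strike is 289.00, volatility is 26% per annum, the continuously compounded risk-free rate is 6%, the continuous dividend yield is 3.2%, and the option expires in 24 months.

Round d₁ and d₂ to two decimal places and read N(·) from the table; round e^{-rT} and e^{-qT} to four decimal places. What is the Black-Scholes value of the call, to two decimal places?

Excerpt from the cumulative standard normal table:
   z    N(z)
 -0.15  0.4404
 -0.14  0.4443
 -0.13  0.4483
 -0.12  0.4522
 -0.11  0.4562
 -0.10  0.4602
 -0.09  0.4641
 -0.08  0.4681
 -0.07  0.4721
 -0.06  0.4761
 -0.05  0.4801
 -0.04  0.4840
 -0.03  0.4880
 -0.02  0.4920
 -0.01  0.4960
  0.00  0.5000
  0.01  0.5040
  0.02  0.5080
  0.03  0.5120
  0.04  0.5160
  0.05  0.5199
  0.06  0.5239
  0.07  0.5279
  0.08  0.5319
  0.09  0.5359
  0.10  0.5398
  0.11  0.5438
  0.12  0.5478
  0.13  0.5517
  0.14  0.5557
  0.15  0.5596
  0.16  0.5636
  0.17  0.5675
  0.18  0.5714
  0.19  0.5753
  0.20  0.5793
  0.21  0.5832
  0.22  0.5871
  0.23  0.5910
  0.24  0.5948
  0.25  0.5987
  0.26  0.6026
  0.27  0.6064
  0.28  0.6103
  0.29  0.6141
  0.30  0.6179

σ√T = 0.26 × 1.4142 = 0.3677
d₁ = [ln(281/289) + (0.06 − 0.032 + 0.26²/2)·2] / 0.3677 = [-0.0281 + 0.1236] / 0.3677 = 0.2598 ⇒ 0.26
d₂ = d₁ − σ√T = 0.2598 − 0.3677 = -0.1079 ⇒ -0.11
exp(−qT) = exp(−0.032·2) = 0.9380;  exp(−rT) = exp(−0.06·2) = 0.8869
N(d₁) = N(0.26) = 0.6026;  N(d₂) = N(-0.11) = 0.4562
C = 281·0.9380·0.6026 − 289·0.8869·0.4562 = 158.8321 − 116.9305 = 41.9016

41.90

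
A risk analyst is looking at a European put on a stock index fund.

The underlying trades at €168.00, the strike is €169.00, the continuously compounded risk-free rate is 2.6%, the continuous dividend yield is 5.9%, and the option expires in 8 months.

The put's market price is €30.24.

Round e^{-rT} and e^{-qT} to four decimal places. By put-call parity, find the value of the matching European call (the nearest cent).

€25.66

e^(−qT) = e^(−0.059·0.6667) = 0.9614;  e^(−rT) = e^(−0.026·0.6667) = 0.9828
Put-call parity: C − P = S·e^(−qT) − K·e^(−rT) = 168·0.9614 − 169·0.9828 = 161.5152 − 166.0932 = -4.5780
C = P + (C − P) = 30.24 + (-4.5780) = 25.6620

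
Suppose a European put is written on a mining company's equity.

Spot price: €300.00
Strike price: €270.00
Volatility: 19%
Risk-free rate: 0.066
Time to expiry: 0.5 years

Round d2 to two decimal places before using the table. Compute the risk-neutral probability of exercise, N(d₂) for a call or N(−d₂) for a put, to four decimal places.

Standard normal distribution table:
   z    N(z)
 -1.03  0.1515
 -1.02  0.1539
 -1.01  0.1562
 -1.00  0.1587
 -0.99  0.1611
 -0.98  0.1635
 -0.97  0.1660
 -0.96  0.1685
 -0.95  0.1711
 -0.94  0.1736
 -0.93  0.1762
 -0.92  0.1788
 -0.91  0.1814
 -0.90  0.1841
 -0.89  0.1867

σ√T = 0.19·√0.5 = 0.1344
d₁ = [ln(300/270) + (0.066 + ½·0.19²)·0.5] / (σ√T) = (0.1054 + 0.0420) / 0.1344 = 1.0970 which rounds to 1.10
d₂ = 1.0970 − 0.1344 = 0.9627 which rounds to 0.96
Pr(exercise) under Q = N(−d₂) = N(-0.96) = 0.1685

0.1685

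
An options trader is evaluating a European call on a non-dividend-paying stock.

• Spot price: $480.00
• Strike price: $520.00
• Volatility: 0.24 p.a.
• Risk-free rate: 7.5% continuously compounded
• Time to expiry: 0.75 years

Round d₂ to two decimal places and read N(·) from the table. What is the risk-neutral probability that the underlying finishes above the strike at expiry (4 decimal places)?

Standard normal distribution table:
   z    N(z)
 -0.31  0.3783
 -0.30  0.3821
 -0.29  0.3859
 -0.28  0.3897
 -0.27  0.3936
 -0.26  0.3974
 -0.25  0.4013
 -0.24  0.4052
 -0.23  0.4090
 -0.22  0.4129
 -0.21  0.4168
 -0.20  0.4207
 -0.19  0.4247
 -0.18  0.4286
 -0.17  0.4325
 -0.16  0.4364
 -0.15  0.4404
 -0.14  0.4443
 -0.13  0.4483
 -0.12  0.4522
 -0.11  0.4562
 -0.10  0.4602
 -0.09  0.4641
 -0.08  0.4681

0.4129

σ√T = 0.24 × 0.8660 = 0.2078
d₁ = [ln(480/520) + (0.075 + 0.24²/2)·0.75] / 0.2078 = [-0.0800 + 0.0779] / 0.2078 = -0.0105 ⇒ -0.01
d₂ = d₁ − σ√T = -0.0105 − 0.2078 = -0.2184 ⇒ -0.22
Pr(exercise) under Q = N(d₂) = 0.4129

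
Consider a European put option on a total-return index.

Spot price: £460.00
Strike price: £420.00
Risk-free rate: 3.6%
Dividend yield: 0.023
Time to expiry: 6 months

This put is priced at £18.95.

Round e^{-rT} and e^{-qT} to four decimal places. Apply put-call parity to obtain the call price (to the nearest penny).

£61.18

exp(−qT) = exp(−0.023·0.5) = 0.9886;  exp(−rT) = exp(−0.036·0.5) = 0.9822
Put-call parity: C − P = S·e^(−qT) − K·e^(−rT) = 460·0.9886 − 420·0.9822 = 454.7560 − 412.5240 = 42.2320
C = P + (C − P) = 18.95 + (42.2320) = 61.1820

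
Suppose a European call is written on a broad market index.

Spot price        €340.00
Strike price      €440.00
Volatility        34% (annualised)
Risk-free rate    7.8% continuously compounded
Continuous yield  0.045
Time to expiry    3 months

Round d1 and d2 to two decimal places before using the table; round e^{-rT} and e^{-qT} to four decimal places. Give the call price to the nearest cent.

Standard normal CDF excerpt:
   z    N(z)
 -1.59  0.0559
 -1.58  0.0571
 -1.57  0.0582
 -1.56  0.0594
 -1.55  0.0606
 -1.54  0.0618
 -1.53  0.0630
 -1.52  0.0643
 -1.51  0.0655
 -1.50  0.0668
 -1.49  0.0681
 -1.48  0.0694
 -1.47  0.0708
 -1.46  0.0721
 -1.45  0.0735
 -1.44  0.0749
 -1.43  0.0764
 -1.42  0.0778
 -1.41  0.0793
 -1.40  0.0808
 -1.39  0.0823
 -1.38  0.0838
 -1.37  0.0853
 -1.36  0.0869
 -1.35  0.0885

€2.02

T = 0.25;  σ√T = 0.1700
d₁ = [ln(340/440) + (0.078 − 0.045 + ½·0.34²)·0.25] / (σ√T) = (-0.2578 + 0.0227) / 0.1700 = -1.3831 ≈ -1.38
d₂ = -1.3831 − 0.1700 = -1.5531 ≈ -1.55
exp(−qT) = exp(−0.045·0.25) = 0.9888;  exp(−rT) = exp(−0.078·0.25) = 0.9807
C = 340·0.9888·N(-1.38) − 440·0.9807·N(-1.55) = 340·0.9888·0.0838 − 440·0.9807·0.0606 = 28.1729 − 26.1494 = 2.0235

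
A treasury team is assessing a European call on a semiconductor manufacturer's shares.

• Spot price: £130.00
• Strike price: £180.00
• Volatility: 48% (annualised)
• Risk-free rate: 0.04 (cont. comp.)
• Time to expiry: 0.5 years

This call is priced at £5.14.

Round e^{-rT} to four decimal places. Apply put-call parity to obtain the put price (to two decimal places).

exp(−rT) = exp(−0.04·0.5) = 0.9802
Put-call parity: C − P = S − K·e^(−rT) = 130 − 180·0.9802 = 130 − 176.4360 = -46.4360
P = C − (C − P) = 5.14 − (-46.4360) = 51.5760

£51.58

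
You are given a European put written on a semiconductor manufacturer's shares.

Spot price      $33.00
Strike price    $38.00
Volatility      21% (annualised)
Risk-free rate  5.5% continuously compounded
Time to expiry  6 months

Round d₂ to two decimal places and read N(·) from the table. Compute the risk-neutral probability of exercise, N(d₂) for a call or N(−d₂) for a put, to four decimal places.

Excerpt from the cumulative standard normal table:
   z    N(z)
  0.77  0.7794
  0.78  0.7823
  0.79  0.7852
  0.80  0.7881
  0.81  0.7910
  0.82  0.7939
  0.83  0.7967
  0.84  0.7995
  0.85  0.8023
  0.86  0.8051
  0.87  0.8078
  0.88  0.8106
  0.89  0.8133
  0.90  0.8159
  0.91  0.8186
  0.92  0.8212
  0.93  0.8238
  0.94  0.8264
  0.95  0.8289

σ√T = 0.21 × 0.7071 = 0.1485
d₁ = [ln(33/38) + (0.055 + 0.21²/2)·0.5] / 0.1485 = [-0.1411 + 0.0385] / 0.1485 = -0.6906 which rounds to -0.69
d₂ = d₁ − σ√T = -0.6906 − 0.1485 = -0.8391 which rounds to -0.84
Risk-neutral Pr[S_T < K] = N(−d₂) = N(0.84) = 0.7995

0.7995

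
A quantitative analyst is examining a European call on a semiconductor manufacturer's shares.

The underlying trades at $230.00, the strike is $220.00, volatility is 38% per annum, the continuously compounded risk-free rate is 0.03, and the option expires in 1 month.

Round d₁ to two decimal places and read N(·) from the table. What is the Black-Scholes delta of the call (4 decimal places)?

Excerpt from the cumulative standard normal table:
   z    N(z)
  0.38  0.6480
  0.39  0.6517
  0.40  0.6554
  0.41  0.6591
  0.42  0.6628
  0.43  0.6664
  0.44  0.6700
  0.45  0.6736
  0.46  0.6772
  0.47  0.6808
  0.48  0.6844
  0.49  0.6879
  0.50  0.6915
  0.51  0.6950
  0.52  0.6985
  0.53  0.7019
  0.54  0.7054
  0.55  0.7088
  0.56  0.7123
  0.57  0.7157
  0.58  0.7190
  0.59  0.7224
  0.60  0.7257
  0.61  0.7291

T = 0.08333;  σ√T = 0.1097
d₁ = [ln(230/220) + (0.03 + ½·0.38²)·0.08333] / (σ√T) = (0.0445 + 0.0085) / 0.1097 = 0.4829 which rounds to 0.48
N(d₁) = N(0.48) = 0.6844
Δ_call = N(d₁) = 0.6844

0.6844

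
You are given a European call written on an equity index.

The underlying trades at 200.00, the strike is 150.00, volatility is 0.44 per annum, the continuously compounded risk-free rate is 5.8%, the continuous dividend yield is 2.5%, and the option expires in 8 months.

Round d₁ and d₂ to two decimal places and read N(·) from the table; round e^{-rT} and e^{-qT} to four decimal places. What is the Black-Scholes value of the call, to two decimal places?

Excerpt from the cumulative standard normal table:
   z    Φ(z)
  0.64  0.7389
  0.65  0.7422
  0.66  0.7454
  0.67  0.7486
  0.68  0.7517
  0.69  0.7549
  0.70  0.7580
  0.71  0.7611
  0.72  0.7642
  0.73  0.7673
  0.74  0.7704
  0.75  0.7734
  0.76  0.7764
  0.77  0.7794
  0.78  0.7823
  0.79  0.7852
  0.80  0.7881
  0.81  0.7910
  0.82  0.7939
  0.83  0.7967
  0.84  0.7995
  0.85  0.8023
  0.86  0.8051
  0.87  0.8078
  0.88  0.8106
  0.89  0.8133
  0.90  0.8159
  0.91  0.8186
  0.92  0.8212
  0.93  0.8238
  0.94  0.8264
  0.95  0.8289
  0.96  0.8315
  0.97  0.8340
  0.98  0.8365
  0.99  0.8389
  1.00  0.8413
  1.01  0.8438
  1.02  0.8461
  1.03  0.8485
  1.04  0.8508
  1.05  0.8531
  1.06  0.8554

58.87

σ√T = 0.44·√0.6667 = 0.3593
d₁ = [ln(200/150) + (0.058 − 0.025 + ½·0.44²)·0.6667] / (σ√T) = (0.2877 + 0.0865) / 0.3593 = 1.0416 ≈ 1.04
d₂ = 1.0416 − 0.3593 = 0.6824 ≈ 0.68
exp(−qT) = exp(−0.025·0.6667) = 0.9835;  exp(−rT) = exp(−0.058·0.6667) = 0.9621
N(d₁) = N(1.04) = 0.8508;  N(d₂) = N(0.68) = 0.7517
C = 200·0.9835·0.8508 − 150·0.9621·0.7517 = 167.3524 − 108.4816 = 58.8708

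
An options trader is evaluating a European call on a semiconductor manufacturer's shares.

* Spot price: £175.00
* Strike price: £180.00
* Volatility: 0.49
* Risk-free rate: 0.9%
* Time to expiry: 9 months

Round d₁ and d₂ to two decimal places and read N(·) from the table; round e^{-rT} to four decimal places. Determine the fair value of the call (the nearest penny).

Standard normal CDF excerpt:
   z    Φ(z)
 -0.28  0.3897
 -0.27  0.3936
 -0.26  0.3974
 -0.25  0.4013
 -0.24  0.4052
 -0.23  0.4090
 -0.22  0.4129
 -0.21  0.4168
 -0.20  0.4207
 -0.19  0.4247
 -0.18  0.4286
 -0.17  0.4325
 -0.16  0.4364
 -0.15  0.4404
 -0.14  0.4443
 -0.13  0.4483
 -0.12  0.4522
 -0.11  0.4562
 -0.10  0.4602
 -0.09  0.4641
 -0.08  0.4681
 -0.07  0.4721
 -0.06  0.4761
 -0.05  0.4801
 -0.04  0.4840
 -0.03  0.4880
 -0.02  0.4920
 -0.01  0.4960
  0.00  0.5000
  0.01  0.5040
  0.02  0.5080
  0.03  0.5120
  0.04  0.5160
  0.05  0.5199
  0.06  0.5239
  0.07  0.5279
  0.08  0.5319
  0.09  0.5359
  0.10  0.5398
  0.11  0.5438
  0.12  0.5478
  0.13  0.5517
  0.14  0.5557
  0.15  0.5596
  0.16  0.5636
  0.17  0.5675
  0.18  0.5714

T = 0.75;  σ√T = 0.4244
d₁ = [ln(175/180) + (0.009 + 0.49²/2)·0.75] / 0.4244 = [-0.0282 + 0.0968] / 0.4244 = 0.1617 ⇒ 0.16
d₂ = d₁ − σ√T = 0.1617 − 0.4244 = -0.2627 ⇒ -0.26
exp(−rT) = exp(−0.009·0.75) = 0.9933
N(d₁) = N(0.16) = 0.5636;  N(d₂) = N(-0.26) = 0.3974
C = 175·0.5636 − 180·0.9933·0.3974 = 98.6300 − 71.0527 = 27.5773

£27.58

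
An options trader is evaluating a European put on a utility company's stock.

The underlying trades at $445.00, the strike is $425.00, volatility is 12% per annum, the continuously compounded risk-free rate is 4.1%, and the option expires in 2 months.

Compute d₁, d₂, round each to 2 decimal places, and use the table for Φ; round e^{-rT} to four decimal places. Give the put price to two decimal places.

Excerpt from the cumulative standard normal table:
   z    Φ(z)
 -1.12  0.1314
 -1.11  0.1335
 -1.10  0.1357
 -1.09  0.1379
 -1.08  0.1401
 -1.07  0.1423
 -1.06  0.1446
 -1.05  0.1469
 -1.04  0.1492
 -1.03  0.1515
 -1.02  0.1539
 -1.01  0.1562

σ√T = 0.12·√0.1667 = 0.0490
d₁ = [ln(445/425) + (0.041 + ½·0.12²)·0.1667] / (σ√T) = (0.0460 + 0.0080) / 0.0490 = 1.1026 which rounds to 1.10
d₂ = 1.1026 − 0.0490 = 1.0537 which rounds to 1.05
exp(−rT) = exp(−0.041·0.1667) = 0.9932
N(−d₂) = N(-1.05) = 0.1469;  N(−d₁) = N(-1.10) = 0.1357
P = 425·0.9932·0.1469 − 445·0.1357 = 62.0080 − 60.3865 = 1.6215

$1.62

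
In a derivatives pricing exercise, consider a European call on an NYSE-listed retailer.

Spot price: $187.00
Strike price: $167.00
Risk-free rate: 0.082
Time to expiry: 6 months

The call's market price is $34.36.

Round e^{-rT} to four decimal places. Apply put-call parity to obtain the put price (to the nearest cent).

exp(−rT) = exp(−0.082·0.5) = 0.9598
Put-call parity: C − P = S − K·e^(−rT) = 187 − 167·0.9598 = 187 − 160.2866 = 26.7134
P = C − (C − P) = 34.36 − (26.7134) = 7.6466

$7.65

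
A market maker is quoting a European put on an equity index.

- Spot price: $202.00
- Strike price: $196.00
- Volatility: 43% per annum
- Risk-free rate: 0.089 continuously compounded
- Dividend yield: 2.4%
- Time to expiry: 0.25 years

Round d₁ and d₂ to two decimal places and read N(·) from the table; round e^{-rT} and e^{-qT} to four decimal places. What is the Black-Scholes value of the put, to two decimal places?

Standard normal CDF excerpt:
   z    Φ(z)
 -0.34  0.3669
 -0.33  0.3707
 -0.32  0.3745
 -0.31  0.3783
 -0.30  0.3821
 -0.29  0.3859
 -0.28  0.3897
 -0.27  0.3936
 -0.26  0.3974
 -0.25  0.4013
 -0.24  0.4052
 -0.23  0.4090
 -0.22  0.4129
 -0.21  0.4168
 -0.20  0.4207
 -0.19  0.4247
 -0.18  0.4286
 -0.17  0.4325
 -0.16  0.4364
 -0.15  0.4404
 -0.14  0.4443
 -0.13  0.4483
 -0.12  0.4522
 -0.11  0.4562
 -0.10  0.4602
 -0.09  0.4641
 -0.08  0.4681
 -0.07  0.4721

T = 0.25;  σ√T = 0.2150
ln(S/K) + (r − q + σ²/2)T = ln(202/196) + (0.089 − 0.024 + 0.43²/2)·0.25 = 0.0302 + 0.0394 = 0.0695
d₁ = 0.0695 / 0.2150 = 0.3233 ⇒ 0.32
d₂ = d₁ − σ√T = 0.3233 − 0.2150 = 0.1083 ⇒ 0.11
exp(−qT) = exp(−0.024·0.25) = 0.9940;  exp(−rT) = exp(−0.089·0.25) = 0.9780
N(−d₂) = N(-0.11) = 0.4562;  N(−d₁) = N(-0.32) = 0.3745
P = 196·0.9780·0.4562 − 202·0.9940·0.3745 = 87.4481 − 75.1951 = 12.2530

$12.25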